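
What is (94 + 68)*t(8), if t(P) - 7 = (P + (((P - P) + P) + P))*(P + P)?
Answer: 63342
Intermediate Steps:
t(P) = 7 + 6*P² (t(P) = 7 + (P + (((P - P) + P) + P))*(P + P) = 7 + (P + ((0 + P) + P))*(2*P) = 7 + (P + (P + P))*(2*P) = 7 + (P + 2*P)*(2*P) = 7 + (3*P)*(2*P) = 7 + 6*P²)
(94 + 68)*t(8) = (94 + 68)*(7 + 6*8²) = 162*(7 + 6*64) = 162*(7 + 384) = 162*391 = 63342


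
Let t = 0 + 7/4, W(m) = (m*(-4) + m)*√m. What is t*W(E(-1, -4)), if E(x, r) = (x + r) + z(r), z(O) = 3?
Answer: 21*I*√2/2 ≈ 14.849*I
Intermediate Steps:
E(x, r) = 3 + r + x (E(x, r) = (x + r) + 3 = (r + x) + 3 = 3 + r + x)
W(m) = -3*m^(3/2) (W(m) = (-4*m + m)*√m = (-3*m)*√m = -3*m^(3/2))
t = 7/4 (t = 0 + (¼)*7 = 0 + 7/4 = 7/4 ≈ 1.7500)
t*W(E(-1, -4)) = 7*(-3*(3 - 4 - 1)^(3/2))/4 = 7*(-(-6)*I*√2)/4 = 7*(6*I*√2)/4 = 21*I*√2/2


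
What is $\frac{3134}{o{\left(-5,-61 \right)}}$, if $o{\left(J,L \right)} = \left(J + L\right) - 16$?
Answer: $- \frac{1567}{41} \approx -38.219$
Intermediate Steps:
$o{\left(J,L \right)} = -16 + J + L$
$\frac{3134}{o{\left(-5,-61 \right)}} = \frac{3134}{-16 - 5 - 61} = \frac{3134}{-82} = 3134 \left(- \frac{1}{82}\right) = - \frac{1567}{41}$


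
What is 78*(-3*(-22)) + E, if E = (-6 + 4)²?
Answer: 5152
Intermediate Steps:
E = 4 (E = (-2)² = 4)
78*(-3*(-22)) + E = 78*(-3*(-22)) + 4 = 78*66 + 4 = 5148 + 4 = 5152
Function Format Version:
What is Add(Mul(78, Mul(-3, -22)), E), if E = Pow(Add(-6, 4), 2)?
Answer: 5152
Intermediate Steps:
E = 4 (E = Pow(-2, 2) = 4)
Add(Mul(78, Mul(-3, -22)), E) = Add(Mul(78, Mul(-3, -22)), 4) = Add(Mul(78, 66), 4) = Add(5148, 4) = 5152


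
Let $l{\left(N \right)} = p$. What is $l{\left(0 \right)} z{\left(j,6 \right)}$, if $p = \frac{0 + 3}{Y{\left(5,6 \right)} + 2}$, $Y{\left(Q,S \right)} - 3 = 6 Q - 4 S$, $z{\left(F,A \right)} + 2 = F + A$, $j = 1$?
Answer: $\frac{15}{11} \approx 1.3636$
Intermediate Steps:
$z{\left(F,A \right)} = -2 + A + F$ ($z{\left(F,A \right)} = -2 + \left(F + A\right) = -2 + \left(A + F\right) = -2 + A + F$)
$Y{\left(Q,S \right)} = 3 - 4 S + 6 Q$ ($Y{\left(Q,S \right)} = 3 + \left(6 Q - 4 S\right) = 3 + \left(- 4 S + 6 Q\right) = 3 - 4 S + 6 Q$)
$p = \frac{3}{11}$ ($p = \frac{0 + 3}{\left(3 - 24 + 6 \cdot 5\right) + 2} = \frac{3}{\left(3 - 24 + 30\right) + 2} = \frac{3}{9 + 2} = \frac{3}{11} \approx 0.27273$)
$l{\left(N \right)} = \frac{3}{11}$
$l{\left(0 \right)} z{\left(j,6 \right)} = \frac{3 \left(-2 + 6 + 1\right)}{11} = \frac{3}{11} \cdot 5 = \frac{15}{11}$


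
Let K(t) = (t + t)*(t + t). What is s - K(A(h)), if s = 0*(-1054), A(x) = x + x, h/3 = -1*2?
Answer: -576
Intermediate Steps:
h = -6 (h = 3*(-1*2) = 3*(-2) = -6)
A(x) = 2*x
K(t) = 4*t**2 (K(t) = (2*t)*(2*t) = 4*t**2)
s = 0
s - K(A(h)) = 0 - 4*(2*(-6))**2 = 0 - 4*(-12)**2 = 0 - 4*144 = 0 - 1*576 = 0 - 576 = -576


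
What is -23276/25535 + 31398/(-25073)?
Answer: -1385347078/640239055 ≈ -2.1638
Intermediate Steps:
-23276/25535 + 31398/(-25073) = -23276*1/25535 + 31398*(-1/25073) = -23276/25535 - 31398/25073 = -1385347078/640239055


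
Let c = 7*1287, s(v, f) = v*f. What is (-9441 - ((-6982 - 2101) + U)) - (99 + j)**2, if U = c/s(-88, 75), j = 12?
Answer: -2535527/200 ≈ -12678.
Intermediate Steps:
s(v, f) = f*v
c = 9009
U = -273/200 (U = 9009/((75*(-88))) = 9009/(-6600) = 9009*(-1/6600) = -273/200 ≈ -1.3650)
(-9441 - ((-6982 - 2101) + U)) - (99 + j)**2 = (-9441 - ((-6982 - 2101) - 273/200)) - (99 + 12)**2 = (-9441 - (-9083 - 273/200)) - 1*111**2 = (-9441 - 1*(-1816873/200)) - 1*12321 = (-9441 + 1816873/200) - 12321 = -71327/200 - 12321 = -2535527/200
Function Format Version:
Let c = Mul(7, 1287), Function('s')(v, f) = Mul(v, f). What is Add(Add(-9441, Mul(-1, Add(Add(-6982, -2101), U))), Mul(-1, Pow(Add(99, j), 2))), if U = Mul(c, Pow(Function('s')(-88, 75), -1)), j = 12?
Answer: Rational(-2535527, 200) ≈ -12678.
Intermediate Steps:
Function('s')(v, f) = Mul(f, v)
c = 9009
U = Rational(-273, 200) (U = Mul(9009, Pow(Mul(75, -88), -1)) = Mul(9009, Pow(-6600, -1)) = Mul(9009, Rational(-1, 6600)) = Rational(-273, 200) ≈ -1.3650)
Add(Add(-9441, Mul(-1, Add(Add(-6982, -2101), U))), Mul(-1, Pow(Add(99, j), 2))) = Add(Add(-9441, Mul(-1, Add(Add(-6982, -2101), Rational(-273, 200)))), Mul(-1, Pow(Add(99, 12), 2))) = Add(Add(-9441, Mul(-1, Add(-9083, Rational(-273, 200)))), Mul(-1, Pow(111, 2))) = Add(Add(-9441, Mul(-1, Rational(-1816873, 200))), Mul(-1, 12321)) = Add(Add(-9441, Rational(1816873, 200)), -12321) = Add(Rational(-71327, 200), -12321) = Rational(-2535527, 200)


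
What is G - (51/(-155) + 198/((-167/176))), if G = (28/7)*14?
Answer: 6859517/25885 ≈ 265.00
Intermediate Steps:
G = 56 (G = (28*(1/7))*14 = 4*14 = 56)
G - (51/(-155) + 198/((-167/176))) = 56 - (51/(-155) + 198/((-167/176))) = 56 - (51*(-1/155) + 198/((-167*1/176))) = 56 - (-51/155 + 198/(-167/176)) = 56 - (-51/155 + 198*(-176/167)) = 56 - (-51/155 - 34848/167) = 56 - 1*(-5409957/25885) = 56 + 5409957/25885 = 6859517/25885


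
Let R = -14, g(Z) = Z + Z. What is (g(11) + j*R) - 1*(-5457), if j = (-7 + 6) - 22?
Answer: 5801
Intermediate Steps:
g(Z) = 2*Z
j = -23 (j = -1 - 22 = -23)
(g(11) + j*R) - 1*(-5457) = (2*11 - 23*(-14)) - 1*(-5457) = (22 + 322) + 5457 = 344 + 5457 = 5801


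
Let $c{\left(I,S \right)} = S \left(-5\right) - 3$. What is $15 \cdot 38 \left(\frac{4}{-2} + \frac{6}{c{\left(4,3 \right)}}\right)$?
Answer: $-1330$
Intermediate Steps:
$c{\left(I,S \right)} = -3 - 5 S$ ($c{\left(I,S \right)} = - 5 S - 3 = -3 - 5 S$)
$15 \cdot 38 \left(\frac{4}{-2} + \frac{6}{c{\left(4,3 \right)}}\right) = 15 \cdot 38 \left(\frac{4}{-2} + \frac{6}{-3 - 15}\right) = 570 \left(4 \left(- \frac{1}{2}\right) + \frac{6}{-3 - 15}\right) = 570 \left(-2 + \frac{6}{-18}\right) = 570 \left(-2 + 6 \left(- \frac{1}{18}\right)\right) = 570 \left(-2 - \frac{1}{3}\right) = 570 \left(- \frac{7}{3}\right) = -1330$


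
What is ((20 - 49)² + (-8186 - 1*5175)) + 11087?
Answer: -1433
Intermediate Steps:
((20 - 49)² + (-8186 - 1*5175)) + 11087 = ((-29)² + (-8186 - 5175)) + 11087 = (841 - 13361) + 11087 = -12520 + 11087 = -1433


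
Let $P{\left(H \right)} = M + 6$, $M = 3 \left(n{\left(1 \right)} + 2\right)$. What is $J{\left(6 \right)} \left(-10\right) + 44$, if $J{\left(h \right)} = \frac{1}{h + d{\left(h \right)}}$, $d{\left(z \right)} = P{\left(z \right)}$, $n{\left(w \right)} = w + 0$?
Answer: $\frac{914}{21} \approx 43.524$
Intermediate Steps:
$n{\left(w \right)} = w$
$M = 9$ ($M = 3 \left(1 + 2\right) = 3 \cdot 3 = 9$)
$P{\left(H \right)} = 15$ ($P{\left(H \right)} = 9 + 6 = 15$)
$d{\left(z \right)} = 15$
$J{\left(h \right)} = \frac{1}{15 + h}$ ($J{\left(h \right)} = \frac{1}{h + 15} = \frac{1}{15 + h}$)
$J{\left(6 \right)} \left(-10\right) + 44 = \frac{1}{15 + 6} \left(-10\right) + 44 = \frac{1}{21} \left(-10\right) + 44 = - \frac{10}{21} + 44 = \frac{914}{21}$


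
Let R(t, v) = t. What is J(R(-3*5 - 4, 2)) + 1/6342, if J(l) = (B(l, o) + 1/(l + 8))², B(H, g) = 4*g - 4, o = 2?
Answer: 11726479/767382 ≈ 15.281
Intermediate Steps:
B(H, g) = -4 + 4*g
J(l) = (4 + 1/(8 + l))² (J(l) = ((-4 + 4*2) + 1/(l + 8))² = ((-4 + 8) + 1/(8 + l))² = (4 + 1/(8 + l))²)
J(R(-3*5 - 4, 2)) + 1/6342 = (33 + 4*(-3*5 - 4))²/(8 + (-3*5 - 4))² + 1/6342 = (33 + 4*(-15 - 4))²/(8 + (-15 - 4))² + 1/6342 = (33 + 4*(-19))²/(8 - 19)² + 1/6342 = (33 - 76)²/(-11)² + 1/6342 = (1/121)*(-43)² + 1/6342 = (1/121)*1849 + 1/6342 = 1849/121 + 1/6342 = 11726479/767382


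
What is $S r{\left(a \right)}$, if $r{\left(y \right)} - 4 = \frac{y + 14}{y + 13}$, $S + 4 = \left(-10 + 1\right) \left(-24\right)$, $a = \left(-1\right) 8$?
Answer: $\frac{5512}{5} \approx 1102.4$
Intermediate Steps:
$a = -8$
$S = 212$ ($S = -4 + \left(-10 + 1\right) \left(-24\right) = -4 - -216 = -4 + 216 = 212$)
$r{\left(y \right)} = 4 + \frac{14 + y}{13 + y}$ ($r{\left(y \right)} = 4 + \frac{y + 14}{y + 13} = 4 + \frac{14 + y}{13 + y}$)
$S r{\left(a \right)} = 212 \frac{66 + 5 \left(-8\right)}{13 - 8} = 212 \frac{66 - 40}{5} = 212 \cdot \frac{1}{5} \cdot 26 = 212 \cdot \frac{26}{5} = \frac{5512}{5}$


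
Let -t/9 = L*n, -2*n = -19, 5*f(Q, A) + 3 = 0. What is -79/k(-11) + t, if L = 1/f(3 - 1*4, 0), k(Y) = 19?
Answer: 5257/38 ≈ 138.34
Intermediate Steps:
f(Q, A) = -3/5 (f(Q, A) = -3/5 + (1/5)*0 = -3/5 + 0 = -3/5)
n = 19/2 (n = -1/2*(-19) = 19/2 ≈ 9.5000)
L = -5/3 (L = 1/(-3/5) = -5/3 ≈ -1.6667)
t = 285/2 (t = -(-15)*19/2 = -9*(-95/6) = 285/2 ≈ 142.50)
-79/k(-11) + t = -79/19 + 285/2 = 5257/38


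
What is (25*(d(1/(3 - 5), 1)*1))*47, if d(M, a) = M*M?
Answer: 1175/4 ≈ 293.75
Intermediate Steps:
d(M, a) = M²
(25*(d(1/(3 - 5), 1)*1))*47 = (25*((1/(3 - 5))²*1))*47 = (25*((1/(-2))²*1))*47 = (25*((-½)²*1))*47 = (25*((¼)*1))*47 = (25*(¼))*47 = (25/4)*47 = 1175/4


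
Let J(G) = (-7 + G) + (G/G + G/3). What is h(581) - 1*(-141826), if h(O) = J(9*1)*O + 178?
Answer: 145490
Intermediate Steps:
J(G) = -6 + 4*G/3 (J(G) = (-7 + G) + (1 + G*(1/3)) = (-7 + G) + (1 + G/3) = -6 + 4*G/3)
h(O) = 178 + 6*O (h(O) = (-6 + 4*(9*1)/3)*O + 178 = (-6 + (4/3)*9)*O + 178 = (-6 + 12)*O + 178 = 6*O + 178 = 178 + 6*O)
h(581) - 1*(-141826) = (178 + 6*581) - 1*(-141826) = (178 + 3486) + 141826 = 3664 + 141826 = 145490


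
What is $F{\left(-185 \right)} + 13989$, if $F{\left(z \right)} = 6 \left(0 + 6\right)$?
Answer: $14025$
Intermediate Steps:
$F{\left(z \right)} = 36$ ($F{\left(z \right)} = 6 \cdot 6 = 36$)
$F{\left(-185 \right)} + 13989 = 36 + 13989 = 14025$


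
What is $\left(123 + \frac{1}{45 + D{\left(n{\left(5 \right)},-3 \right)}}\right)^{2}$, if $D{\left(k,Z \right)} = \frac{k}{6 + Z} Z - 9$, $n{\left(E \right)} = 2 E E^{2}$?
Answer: $\frac{692795041}{45796} \approx 15128.0$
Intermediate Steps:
$n{\left(E \right)} = 2 E^{3}$
$D{\left(k,Z \right)} = -9 + \frac{Z k}{6 + Z}$ ($D{\left(k,Z \right)} = \frac{k}{6 + Z} Z - 9 = \frac{Z k}{6 + Z} - 9 = -9 + \frac{Z k}{6 + Z}$)
$\left(123 + \frac{1}{45 + D{\left(n{\left(5 \right)},-3 \right)}}\right)^{2} = \left(123 + \frac{1}{45 + \frac{-54 - -27 - 3 \cdot 2 \cdot 5^{3}}{6 - 3}}\right)^{2} = \left(123 + \frac{1}{45 + \frac{-54 + 27 - 3 \cdot 2 \cdot 125}{3}}\right)^{2} = \left(123 + \frac{1}{45 + \frac{-54 + 27 - 750}{3}}\right)^{2} = \left(123 + \frac{1}{45 + \frac{1}{3} \left(-777\right)}\right)^{2} = \left(123 + \frac{1}{45 - 259}\right)^{2} = \left(123 + \frac{1}{-214}\right)^{2} = \left(123 - \frac{1}{214}\right)^{2} = \left(\frac{26321}{214}\right)^{2} = \frac{692795041}{45796}$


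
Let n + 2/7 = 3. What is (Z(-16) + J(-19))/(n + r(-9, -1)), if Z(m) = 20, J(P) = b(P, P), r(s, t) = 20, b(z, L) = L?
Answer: 7/159 ≈ 0.044025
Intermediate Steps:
n = 19/7 (n = -2/7 + 3 = 19/7 ≈ 2.7143)
J(P) = P
(Z(-16) + J(-19))/(n + r(-9, -1)) = (20 - 19)/(19/7 + 20) = 1/(159/7) = 1*(7/159) = 7/159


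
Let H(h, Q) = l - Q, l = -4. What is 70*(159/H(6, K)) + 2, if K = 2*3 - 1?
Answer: -3704/3 ≈ -1234.7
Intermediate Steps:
K = 5 (K = 6 - 1 = 5)
H(h, Q) = -4 - Q
70*(159/H(6, K)) + 2 = 70*(159/(-4 - 1*5)) + 2 = 70*(159/(-4 - 5)) + 2 = 70*(159/(-9)) + 2 = 70*(159*(-⅑)) + 2 = 70*(-53/3) + 2 = -3710/3 + 2 = -3704/3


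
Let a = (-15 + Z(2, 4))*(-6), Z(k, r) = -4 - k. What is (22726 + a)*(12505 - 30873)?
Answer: -419745536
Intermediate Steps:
a = 126 (a = (-15 + (-4 - 1*2))*(-6) = (-15 + (-4 - 2))*(-6) = (-15 - 6)*(-6) = -21*(-6) = 126)
(22726 + a)*(12505 - 30873) = (22726 + 126)*(12505 - 30873) = 22852*(-18368) = -419745536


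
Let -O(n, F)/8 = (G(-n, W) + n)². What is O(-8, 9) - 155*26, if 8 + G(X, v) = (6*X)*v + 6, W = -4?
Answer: -330462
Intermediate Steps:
G(X, v) = -2 + 6*X*v (G(X, v) = -8 + ((6*X)*v + 6) = -8 + (6*X*v + 6) = -8 + (6 + 6*X*v) = -2 + 6*X*v)
O(n, F) = -8*(-2 + 25*n)² (O(n, F) = -8*((-2 + 6*(-n)*(-4)) + n)² = -8*((-2 + 24*n) + n)² = -8*(-2 + 25*n)²)
O(-8, 9) - 155*26 = -8*(-2 + 25*(-8))² - 155*26 = -8*(-2 - 200)² - 4030 = -8*(-202)² - 4030 = -8*40804 - 4030 = -326432 - 4030 = -330462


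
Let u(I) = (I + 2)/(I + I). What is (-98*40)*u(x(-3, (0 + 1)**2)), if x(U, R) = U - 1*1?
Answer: -980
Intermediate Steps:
x(U, R) = -1 + U (x(U, R) = U - 1 = -1 + U)
u(I) = (2 + I)/(2*I) (u(I) = (2 + I)/((2*I)) = (2 + I)*(1/(2*I)) = (2 + I)/(2*I))
(-98*40)*u(x(-3, (0 + 1)**2)) = (-98*40)*((2 + (-1 - 3))/(2*(-1 - 3))) = -1960*(2 - 4)/(-4) = -1960*(-1)*(-2)/4 = -3920*1/4 = -980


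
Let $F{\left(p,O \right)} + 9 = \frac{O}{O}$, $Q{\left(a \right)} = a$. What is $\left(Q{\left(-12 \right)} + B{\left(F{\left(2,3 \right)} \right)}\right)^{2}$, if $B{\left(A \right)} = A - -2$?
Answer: $324$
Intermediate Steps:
$F{\left(p,O \right)} = -8$ ($F{\left(p,O \right)} = -9 + \frac{O}{O} = -9 + 1 = -8$)
$B{\left(A \right)} = 2 + A$ ($B{\left(A \right)} = A + 2 = 2 + A$)
$\left(Q{\left(-12 \right)} + B{\left(F{\left(2,3 \right)} \right)}\right)^{2} = \left(-12 + \left(2 - 8\right)\right)^{2} = \left(-12 - 6\right)^{2} = \left(-18\right)^{2} = 324$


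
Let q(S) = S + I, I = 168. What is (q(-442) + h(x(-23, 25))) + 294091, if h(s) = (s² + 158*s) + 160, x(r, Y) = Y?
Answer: 298552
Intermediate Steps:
q(S) = 168 + S (q(S) = S + 168 = 168 + S)
h(s) = 160 + s² + 158*s
(q(-442) + h(x(-23, 25))) + 294091 = ((168 - 442) + (160 + 25² + 158*25)) + 294091 = (-274 + (160 + 625 + 3950)) + 294091 = (-274 + 4735) + 294091 = 4461 + 294091 = 298552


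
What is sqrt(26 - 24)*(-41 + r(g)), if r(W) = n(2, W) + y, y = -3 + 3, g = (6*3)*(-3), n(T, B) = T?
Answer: -39*sqrt(2) ≈ -55.154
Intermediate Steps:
g = -54 (g = 18*(-3) = -54)
y = 0
r(W) = 2 (r(W) = 2 + 0 = 2)
sqrt(26 - 24)*(-41 + r(g)) = sqrt(26 - 24)*(-41 + 2) = sqrt(2)*(-39) = -39*sqrt(2)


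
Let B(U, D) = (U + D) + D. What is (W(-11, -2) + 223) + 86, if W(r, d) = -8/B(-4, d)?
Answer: 310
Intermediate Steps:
B(U, D) = U + 2*D (B(U, D) = (D + U) + D = U + 2*D)
W(r, d) = -8/(-4 + 2*d)
(W(-11, -2) + 223) + 86 = (-4/(-2 - 2) + 223) + 86 = (-4/(-4) + 223) + 86 = (-4*(-1/4) + 223) + 86 = (1 + 223) + 86 = 224 + 86 = 310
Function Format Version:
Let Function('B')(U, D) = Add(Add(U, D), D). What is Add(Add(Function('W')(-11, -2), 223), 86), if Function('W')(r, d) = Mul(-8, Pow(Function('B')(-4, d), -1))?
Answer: 310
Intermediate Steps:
Function('B')(U, D) = Add(U, Mul(2, D)) (Function('B')(U, D) = Add(Add(D, U), D) = Add(U, Mul(2, D)))
Function('W')(r, d) = Mul(-8, Pow(Add(-4, Mul(2, d)), -1))
Add(Add(Function('W')(-11, -2), 223), 86) = Add(Add(Mul(-4, Pow(Add(-2, -2), -1)), 223), 86) = Add(Add(Mul(-4, Pow(-4, -1)), 223), 86) = Add(Add(Mul(-4, Rational(-1, 4)), 223), 86) = Add(Add(1, 223), 86) = Add(224, 86) = 310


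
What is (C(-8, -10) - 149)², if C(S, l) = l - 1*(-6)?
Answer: 23409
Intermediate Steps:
C(S, l) = 6 + l (C(S, l) = l + 6 = 6 + l)
(C(-8, -10) - 149)² = ((6 - 10) - 149)² = (-4 - 149)² = (-153)² = 23409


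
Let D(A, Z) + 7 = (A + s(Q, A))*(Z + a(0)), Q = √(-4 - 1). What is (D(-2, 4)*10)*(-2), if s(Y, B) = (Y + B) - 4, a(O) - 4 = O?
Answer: 1420 - 160*I*√5 ≈ 1420.0 - 357.77*I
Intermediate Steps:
Q = I*√5 (Q = √(-5) = I*√5 ≈ 2.2361*I)
a(O) = 4 + O
s(Y, B) = -4 + B + Y (s(Y, B) = (B + Y) - 4 = -4 + B + Y)
D(A, Z) = -7 + (4 + Z)*(-4 + 2*A + I*√5) (D(A, Z) = -7 + (A + (-4 + A + I*√5))*(Z + (4 + 0)) = -7 + (-4 + 2*A + I*√5)*(Z + 4) = -7 + (-4 + 2*A + I*√5)*(4 + Z) = -7 + (4 + Z)*(-4 + 2*A + I*√5))
(D(-2, 4)*10)*(-2) = ((-23 + 8*(-2) - 2*4 + 4*(-4 - 2 + I*√5) + 4*I*√5)*10)*(-2) = ((-23 - 16 - 8 + 4*(-6 + I*√5) + 4*I*√5)*10)*(-2) = ((-23 - 16 - 8 + (-24 + 4*I*√5) + 4*I*√5)*10)*(-2) = ((-71 + 8*I*√5)*10)*(-2) = (-710 + 80*I*√5)*(-2) = 1420 - 160*I*√5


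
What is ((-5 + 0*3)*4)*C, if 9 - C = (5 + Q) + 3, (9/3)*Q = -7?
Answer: -200/3 ≈ -66.667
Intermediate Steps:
Q = -7/3 (Q = (⅓)*(-7) = -7/3 ≈ -2.3333)
C = 10/3 (C = 9 - ((5 - 7/3) + 3) = 9 - (8/3 + 3) = 9 - 1*17/3 = 9 - 17/3 = 10/3 ≈ 3.3333)
((-5 + 0*3)*4)*C = ((-5 + 0*3)*4)*(10/3) = ((-5 + 0)*4)*(10/3) = -5*4*(10/3) = -20*10/3 = -200/3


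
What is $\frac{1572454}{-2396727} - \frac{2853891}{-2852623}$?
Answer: $\frac{2354379167915}{6836958564921} \approx 0.34436$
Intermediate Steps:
$\frac{1572454}{-2396727} - \frac{2853891}{-2852623} = 1572454 \left(- \frac{1}{2396727}\right) - - \frac{2853891}{2852623} = - \frac{1572454}{2396727} + \frac{2853891}{2852623} = \frac{2354379167915}{6836958564921}$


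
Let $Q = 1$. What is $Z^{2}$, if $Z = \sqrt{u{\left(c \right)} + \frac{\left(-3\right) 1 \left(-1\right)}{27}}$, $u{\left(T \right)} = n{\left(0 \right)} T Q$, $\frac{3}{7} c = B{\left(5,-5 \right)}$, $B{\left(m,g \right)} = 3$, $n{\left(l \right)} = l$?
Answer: $\frac{1}{9} \approx 0.11111$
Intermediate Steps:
$c = 7$ ($c = \frac{7}{3} \cdot 3 = 7$)
$u{\left(T \right)} = 0$ ($u{\left(T \right)} = 0 T 1 = 0 \cdot 1 = 0$)
$Z = \frac{1}{3}$ ($Z = \sqrt{0 + \frac{\left(-3\right) 1 \left(-1\right)}{27}} = \sqrt{0 + \left(-3\right) \left(-1\right) \frac{1}{27}} = \sqrt{0 + 3 \cdot \frac{1}{27}} = \sqrt{0 + \frac{1}{9}} = \sqrt{\frac{1}{9}} = \frac{1}{3} \approx 0.33333$)
$Z^{2} = \left(\frac{1}{3}\right)^{2} = \frac{1}{9}$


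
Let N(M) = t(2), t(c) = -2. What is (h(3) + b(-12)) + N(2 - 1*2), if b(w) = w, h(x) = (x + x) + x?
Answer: -5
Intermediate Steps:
h(x) = 3*x (h(x) = 2*x + x = 3*x)
N(M) = -2
(h(3) + b(-12)) + N(2 - 1*2) = (3*3 - 12) - 2 = (9 - 12) - 2 = -3 - 2 = -5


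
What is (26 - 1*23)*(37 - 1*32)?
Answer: 15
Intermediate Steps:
(26 - 1*23)*(37 - 1*32) = (26 - 23)*(37 - 32) = 3*5 = 15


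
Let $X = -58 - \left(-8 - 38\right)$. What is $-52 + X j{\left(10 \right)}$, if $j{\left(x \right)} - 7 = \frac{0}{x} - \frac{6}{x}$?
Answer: $- \frac{644}{5} \approx -128.8$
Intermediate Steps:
$j{\left(x \right)} = 7 - \frac{6}{x}$ ($j{\left(x \right)} = 7 + \left(\frac{0}{x} - \frac{6}{x}\right) = 7 + \left(0 - \frac{6}{x}\right) = 7 - \frac{6}{x}$)
$X = -12$ ($X = -58 - -46 = -58 + 46 = -12$)
$-52 + X j{\left(10 \right)} = -52 - 12 \left(7 - \frac{6}{10}\right) = -52 - 12 \left(7 - \frac{3}{5}\right) = -52 - \frac{384}{5} = - \frac{644}{5}$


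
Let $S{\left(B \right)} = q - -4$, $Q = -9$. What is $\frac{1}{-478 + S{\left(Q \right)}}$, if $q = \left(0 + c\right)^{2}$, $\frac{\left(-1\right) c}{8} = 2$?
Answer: $- \frac{1}{218} \approx -0.0045872$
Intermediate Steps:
$c = -16$ ($c = \left(-8\right) 2 = -16$)
$q = 256$ ($q = \left(0 - 16\right)^{2} = \left(-16\right)^{2} = 256$)
$S{\left(B \right)} = 260$ ($S{\left(B \right)} = 256 - -4 = 256 + 4 = 260$)
$\frac{1}{-478 + S{\left(Q \right)}} = \frac{1}{-478 + 260} = \frac{1}{-218} = - \frac{1}{218}$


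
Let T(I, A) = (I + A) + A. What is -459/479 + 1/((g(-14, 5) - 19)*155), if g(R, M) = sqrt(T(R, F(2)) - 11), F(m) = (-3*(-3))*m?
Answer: -24909851/25985750 - sqrt(11)/54250 ≈ -0.95866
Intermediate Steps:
F(m) = 9*m
T(I, A) = I + 2*A (T(I, A) = (A + I) + A = I + 2*A)
g(R, M) = sqrt(25 + R) (g(R, M) = sqrt((R + 2*(9*2)) - 11) = sqrt((R + 2*18) - 11) = sqrt((R + 36) - 11) = sqrt((36 + R) - 11) = sqrt(25 + R))
-459/479 + 1/((g(-14, 5) - 19)*155) = -459/479 + 1/(sqrt(25 - 14) - 19*155) = -459*1/479 + (1/155)/(sqrt(11) - 19) = -459/479 + (1/155)/(-19 + sqrt(11)) = -459/479 + 1/(155*(-19 + sqrt(11)))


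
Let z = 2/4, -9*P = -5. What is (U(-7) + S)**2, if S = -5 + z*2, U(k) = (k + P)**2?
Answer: 9241600/6561 ≈ 1408.6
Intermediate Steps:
P = 5/9 (P = -1/9*(-5) = 5/9 ≈ 0.55556)
z = 1/2 (z = 2*(1/4) = 1/2 ≈ 0.50000)
U(k) = (5/9 + k)**2 (U(k) = (k + 5/9)**2 = (5/9 + k)**2)
S = -4 (S = -5 + (1/2)*2 = -5 + 1 = -4)
(U(-7) + S)**2 = ((5 + 9*(-7))**2/81 - 4)**2 = ((5 - 63)**2/81 - 4)**2 = ((1/81)*(-58)**2 - 4)**2 = ((1/81)*3364 - 4)**2 = (3364/81 - 4)**2 = (3040/81)**2 = 9241600/6561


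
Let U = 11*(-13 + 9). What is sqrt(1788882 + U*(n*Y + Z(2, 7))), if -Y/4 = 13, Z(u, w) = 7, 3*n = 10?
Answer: sqrt(16165806)/3 ≈ 1340.2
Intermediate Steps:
n = 10/3 (n = (1/3)*10 = 10/3 ≈ 3.3333)
Y = -52 (Y = -4*13 = -52)
U = -44 (U = 11*(-4) = -44)
sqrt(1788882 + U*(n*Y + Z(2, 7))) = sqrt(1788882 - 44*((10/3)*(-52) + 7)) = sqrt(1788882 - 44*(-520/3 + 7)) = sqrt(1788882 - 44*(-499/3)) = sqrt(1788882 + 21956/3) = sqrt(5388602/3) = sqrt(16165806)/3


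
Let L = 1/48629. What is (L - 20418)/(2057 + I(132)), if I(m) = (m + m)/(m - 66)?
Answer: -992906921/100224369 ≈ -9.9068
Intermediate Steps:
I(m) = 2*m/(-66 + m) (I(m) = (2*m)/(-66 + m) = 2*m/(-66 + m))
L = 1/48629 ≈ 2.0564e-5
(L - 20418)/(2057 + I(132)) = (1/48629 - 20418)/(2057 + 2*132/(-66 + 132)) = -992906921/(48629*(2057 + 2*132/66)) = -992906921/(48629*(2057 + 2*132*(1/66))) = -992906921/(48629*(2057 + 4)) = -992906921/48629/2061 = -992906921/48629*1/2061 = -992906921/100224369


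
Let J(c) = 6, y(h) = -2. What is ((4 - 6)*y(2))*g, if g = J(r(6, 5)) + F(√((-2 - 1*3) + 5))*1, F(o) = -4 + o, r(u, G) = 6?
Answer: 8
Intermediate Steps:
g = 2 (g = 6 + (-4 + √((-2 - 1*3) + 5))*1 = 6 + (-4 + √((-2 - 3) + 5))*1 = 6 + (-4 + √(-5 + 5))*1 = 6 + (-4 + √0)*1 = 6 + (-4 + 0)*1 = 6 - 4*1 = 6 - 4 = 2)
((4 - 6)*y(2))*g = ((4 - 6)*(-2))*2 = -2*(-2)*2 = 4*2 = 8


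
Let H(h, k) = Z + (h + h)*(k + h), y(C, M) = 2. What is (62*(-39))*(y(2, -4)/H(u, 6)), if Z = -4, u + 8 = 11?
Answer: -2418/25 ≈ -96.720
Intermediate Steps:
u = 3 (u = -8 + 11 = 3)
H(h, k) = -4 + 2*h*(h + k) (H(h, k) = -4 + (h + h)*(k + h) = -4 + (2*h)*(h + k) = -4 + 2*h*(h + k))
(62*(-39))*(y(2, -4)/H(u, 6)) = (62*(-39))*(2/(-4 + 2*3**2 + 2*3*6)) = -4836/(-4 + 2*9 + 36) = -4836/(-4 + 18 + 36) = -4836/50 = -2418*1/25 = -2418/25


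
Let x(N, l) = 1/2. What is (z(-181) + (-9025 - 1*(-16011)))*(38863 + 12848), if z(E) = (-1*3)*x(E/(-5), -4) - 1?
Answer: 722247537/2 ≈ 3.6112e+8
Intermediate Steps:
x(N, l) = 1/2
z(E) = -5/2 (z(E) = -1*3*(1/2) - 1 = -3*1/2 - 1 = -3/2 - 1 = -5/2)
(z(-181) + (-9025 - 1*(-16011)))*(38863 + 12848) = (-5/2 + (-9025 - 1*(-16011)))*(38863 + 12848) = (-5/2 + (-9025 + 16011))*51711 = (-5/2 + 6986)*51711 = (13967/2)*51711 = 722247537/2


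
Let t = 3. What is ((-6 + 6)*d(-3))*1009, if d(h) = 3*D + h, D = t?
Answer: 0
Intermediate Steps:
D = 3
d(h) = 9 + h (d(h) = 3*3 + h = 9 + h)
((-6 + 6)*d(-3))*1009 = ((-6 + 6)*(9 - 3))*1009 = (0*6)*1009 = 0*1009 = 0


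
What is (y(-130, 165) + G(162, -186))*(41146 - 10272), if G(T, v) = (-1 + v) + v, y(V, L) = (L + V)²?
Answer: 26304648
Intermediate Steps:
G(T, v) = -1 + 2*v
(y(-130, 165) + G(162, -186))*(41146 - 10272) = ((165 - 130)² + (-1 + 2*(-186)))*(41146 - 10272) = (35² + (-1 - 372))*30874 = (1225 - 373)*30874 = 852*30874 = 26304648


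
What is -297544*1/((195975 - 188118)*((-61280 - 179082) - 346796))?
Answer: 11444/177434631 ≈ 6.4497e-5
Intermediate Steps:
-297544*1/((195975 - 188118)*((-61280 - 179082) - 346796)) = -297544*1/(7857*(-240362 - 346796)) = -297544/(7857*(-587158)) = -297544/(-4613300406) = -297544*(-1/4613300406) = 11444/177434631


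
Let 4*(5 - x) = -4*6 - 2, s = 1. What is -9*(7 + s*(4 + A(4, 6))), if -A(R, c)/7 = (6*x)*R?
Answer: 17289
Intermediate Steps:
x = 23/2 (x = 5 - (-4*6 - 2)/4 = 5 - (-24 - 2)/4 = 5 - ¼*(-26) = 5 + 13/2 = 23/2 ≈ 11.500)
A(R, c) = -483*R (A(R, c) = -7*6*(23/2)*R = -483*R)
-9*(7 + s*(4 + A(4, 6))) = -9*(7 + 1*(4 - 483*4)) = -9*(7 + 1*(4 - 1932)) = -9*(7 + 1*(-1928)) = -9*(7 - 1928) = -9*(-1921) = 17289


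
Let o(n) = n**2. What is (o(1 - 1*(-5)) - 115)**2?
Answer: 6241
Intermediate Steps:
(o(1 - 1*(-5)) - 115)**2 = ((1 - 1*(-5))**2 - 115)**2 = ((1 + 5)**2 - 115)**2 = (6**2 - 115)**2 = (36 - 115)**2 = (-79)**2 = 6241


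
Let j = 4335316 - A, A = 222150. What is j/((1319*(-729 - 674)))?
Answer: -4113166/1850557 ≈ -2.2227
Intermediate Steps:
j = 4113166 (j = 4335316 - 1*222150 = 4335316 - 222150 = 4113166)
j/((1319*(-729 - 674))) = 4113166/((1319*(-729 - 674))) = 4113166/((1319*(-1403))) = 4113166/(-1850557) = 4113166*(-1/1850557) = -4113166/1850557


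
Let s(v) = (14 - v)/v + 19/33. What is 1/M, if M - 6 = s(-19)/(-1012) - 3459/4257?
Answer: 6821133/35392153 ≈ 0.19273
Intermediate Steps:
s(v) = 19/33 + (14 - v)/v (s(v) = (14 - v)/v + 19*(1/33) = (14 - v)/v + 19/33 = 19/33 + (14 - v)/v)
M = 35392153/6821133 (M = 6 + ((-14/33 + 14/(-19))/(-1012) - 3459/4257) = 6 + ((-14/33 + 14*(-1/19))*(-1/1012) - 3459*1/4257) = 6 + ((-14/33 - 14/19)*(-1/1012) - 1153/1419) = 6 + (-728/627*(-1/1012) - 1153/1419) = 6 + (182/158631 - 1153/1419) = 6 - 5534645/6821133 = 35392153/6821133 ≈ 5.1886)
1/M = 1/(35392153/6821133) = 6821133/35392153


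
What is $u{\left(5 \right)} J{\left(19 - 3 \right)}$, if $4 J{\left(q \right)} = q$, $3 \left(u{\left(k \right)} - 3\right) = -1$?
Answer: $\frac{32}{3} \approx 10.667$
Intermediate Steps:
$u{\left(k \right)} = \frac{8}{3}$ ($u{\left(k \right)} = 3 + \frac{1}{3} \left(-1\right) = 3 - \frac{1}{3} = \frac{8}{3}$)
$J{\left(q \right)} = \frac{q}{4}$
$u{\left(5 \right)} J{\left(19 - 3 \right)} = \frac{8 \frac{19 - 3}{4}}{3} = \frac{8 \cdot \frac{1}{4} \cdot 16}{3} = \frac{8}{3} \cdot 4 = \frac{32}{3}$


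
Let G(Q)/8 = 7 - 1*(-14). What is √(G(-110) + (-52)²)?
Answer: 2*√718 ≈ 53.591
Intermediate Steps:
G(Q) = 168 (G(Q) = 8*(7 - 1*(-14)) = 8*(7 + 14) = 8*21 = 168)
√(G(-110) + (-52)²) = √(168 + (-52)²) = √(168 + 2704) = √2872 = 2*√718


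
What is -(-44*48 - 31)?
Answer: 2143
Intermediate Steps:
-(-44*48 - 31) = -(-2112 - 31) = -1*(-2143) = 2143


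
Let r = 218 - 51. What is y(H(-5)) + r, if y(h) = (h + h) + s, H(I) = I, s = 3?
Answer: 160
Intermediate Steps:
y(h) = 3 + 2*h (y(h) = (h + h) + 3 = 2*h + 3 = 3 + 2*h)
r = 167
y(H(-5)) + r = (3 + 2*(-5)) + 167 = (3 - 10) + 167 = -7 + 167 = 160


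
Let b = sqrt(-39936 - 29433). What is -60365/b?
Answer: 60365*I*sqrt(69369)/69369 ≈ 229.19*I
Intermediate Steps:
b = I*sqrt(69369) (b = sqrt(-69369) = I*sqrt(69369) ≈ 263.38*I)
-60365/b = -60365*(-I*sqrt(69369)/69369) = -(-60365)*I*sqrt(69369)/69369 = 60365*I*sqrt(69369)/69369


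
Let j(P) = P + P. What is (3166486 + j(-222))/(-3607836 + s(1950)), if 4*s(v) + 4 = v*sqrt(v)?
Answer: -22845126942308/26032048777763 - 15434454750*sqrt(78)/26032048777763 ≈ -0.88281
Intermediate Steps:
j(P) = 2*P
s(v) = -1 + v**(3/2)/4 (s(v) = -1 + (v*sqrt(v))/4 = -1 + v**(3/2)/4)
(3166486 + j(-222))/(-3607836 + s(1950)) = (3166486 + 2*(-222))/(-3607836 + (-1 + 1950**(3/2)/4)) = (3166486 - 444)/(-3607836 + (-1 + (9750*sqrt(78))/4)) = 3166042/(-3607836 + (-1 + 4875*sqrt(78)/2)) = 3166042/(-3607837 + 4875*sqrt(78)/2)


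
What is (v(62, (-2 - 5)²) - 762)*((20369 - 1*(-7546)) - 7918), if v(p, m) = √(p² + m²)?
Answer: -15237714 + 19997*√6245 ≈ -1.3657e+7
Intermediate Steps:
v(p, m) = √(m² + p²)
(v(62, (-2 - 5)²) - 762)*((20369 - 1*(-7546)) - 7918) = (√(((-2 - 5)²)² + 62²) - 762)*((20369 - 1*(-7546)) - 7918) = (√(((-7)²)² + 3844) - 762)*((20369 + 7546) - 7918) = (√(49² + 3844) - 762)*(27915 - 7918) = (√(2401 + 3844) - 762)*19997 = (√6245 - 762)*19997 = (-762 + √6245)*19997 = -15237714 + 19997*√6245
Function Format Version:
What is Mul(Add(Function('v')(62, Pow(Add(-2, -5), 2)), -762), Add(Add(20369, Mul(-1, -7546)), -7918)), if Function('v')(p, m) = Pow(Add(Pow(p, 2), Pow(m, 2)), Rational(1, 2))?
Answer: Add(-15237714, Mul(19997, Pow(6245, Rational(1, 2)))) ≈ -1.3657e+7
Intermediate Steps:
Function('v')(p, m) = Pow(Add(Pow(m, 2), Pow(p, 2)), Rational(1, 2))
Mul(Add(Function('v')(62, Pow(Add(-2, -5), 2)), -762), Add(Add(20369, Mul(-1, -7546)), -7918)) = Mul(Add(Pow(Add(Pow(Pow(Add(-2, -5), 2), 2), Pow(62, 2)), Rational(1, 2)), -762), Add(Add(20369, Mul(-1, -7546)), -7918)) = Mul(Add(Pow(Add(Pow(Pow(-7, 2), 2), 3844), Rational(1, 2)), -762), Add(Add(20369, 7546), -7918)) = Mul(Add(Pow(Add(Pow(49, 2), 3844), Rational(1, 2)), -762), Add(27915, -7918)) = Mul(Add(Pow(Add(2401, 3844), Rational(1, 2)), -762), 19997) = Mul(Add(Pow(6245, Rational(1, 2)), -762), 19997) = Mul(Add(-762, Pow(6245, Rational(1, 2))), 19997) = Add(-15237714, Mul(19997, Pow(6245, Rational(1, 2))))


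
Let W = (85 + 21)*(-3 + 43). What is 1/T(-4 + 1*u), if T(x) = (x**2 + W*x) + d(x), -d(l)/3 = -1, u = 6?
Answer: 1/8487 ≈ 0.00011783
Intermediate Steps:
d(l) = 3 (d(l) = -3*(-1) = 3)
W = 4240 (W = 106*40 = 4240)
T(x) = 3 + x**2 + 4240*x (T(x) = (x**2 + 4240*x) + 3 = 3 + x**2 + 4240*x)
1/T(-4 + 1*u) = 1/(3 + (-4 + 1*6)**2 + 4240*(-4 + 1*6)) = 1/(3 + (-4 + 6)**2 + 4240*(-4 + 6)) = 1/(3 + 2**2 + 4240*2) = 1/(3 + 4 + 8480) = 1/8487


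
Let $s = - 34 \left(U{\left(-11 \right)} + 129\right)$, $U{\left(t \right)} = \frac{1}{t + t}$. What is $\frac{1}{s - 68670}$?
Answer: $- \frac{11}{803599} \approx -1.3688 \cdot 10^{-5}$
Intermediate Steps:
$U{\left(t \right)} = \frac{1}{2 t}$
$s = - \frac{48229}{11}$ ($s = - 34 \left(\frac{1}{2 \left(-11\right)} + 129\right) = - 34 \left(\frac{1}{2} \left(- \frac{1}{11}\right) + 129\right) = - 34 \left(- \frac{1}{22} + 129\right) = \left(-34\right) \frac{2837}{22} = - \frac{48229}{11} \approx -4384.5$)
$\frac{1}{s - 68670} = \frac{1}{- \frac{48229}{11} - 68670} = \frac{1}{- \frac{803599}{11}} = - \frac{11}{803599}$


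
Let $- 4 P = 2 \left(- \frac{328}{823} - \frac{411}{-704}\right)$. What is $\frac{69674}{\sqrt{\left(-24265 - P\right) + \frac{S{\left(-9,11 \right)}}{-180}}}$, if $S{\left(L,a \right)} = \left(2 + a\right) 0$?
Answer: $- \frac{557392 i \sqrt{56566737878046}}{9372595473} \approx - 447.28 i$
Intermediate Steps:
$S{\left(L,a \right)} = 0$
$P = - \frac{107341}{1158784}$ ($P = - \frac{2 \left(- \frac{328}{823} - \frac{411}{-704}\right)}{4} = - \frac{2 \left(\left(-328\right) \frac{1}{823} - - \frac{411}{704}\right)}{4} = - \frac{2 \left(- \frac{328}{823} + \frac{411}{704}\right)}{4} = - \frac{2 \cdot \frac{107341}{579392}}{4} = \left(- \frac{1}{4}\right) \frac{107341}{289696} = - \frac{107341}{1158784} \approx -0.092632$)
$\frac{69674}{\sqrt{\left(-24265 - P\right) + \frac{S{\left(-9,11 \right)}}{-180}}} = \frac{69674}{\sqrt{\left(-24265 - - \frac{107341}{1158784}\right) + \frac{1}{-180} \cdot 0}} = \frac{69674}{\sqrt{\left(-24265 + \frac{107341}{1158784}\right) - 0}} = \frac{69674}{\sqrt{- \frac{28117786419}{1158784} + 0}} = \frac{69674}{\sqrt{- \frac{28117786419}{1158784}}} = \frac{69674}{\frac{3}{144848} i \sqrt{56566737878046}} = 69674 \left(- \frac{8 i \sqrt{56566737878046}}{9372595473}\right) = - \frac{557392 i \sqrt{56566737878046}}{9372595473}$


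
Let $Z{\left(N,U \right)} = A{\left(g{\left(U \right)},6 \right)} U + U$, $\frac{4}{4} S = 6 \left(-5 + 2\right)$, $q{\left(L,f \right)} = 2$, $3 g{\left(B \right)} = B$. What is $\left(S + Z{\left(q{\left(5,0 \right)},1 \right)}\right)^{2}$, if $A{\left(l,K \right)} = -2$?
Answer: $361$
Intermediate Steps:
$g{\left(B \right)} = \frac{B}{3}$
$S = -18$ ($S = 6 \left(-5 + 2\right) = 6 \left(-3\right) = -18$)
$Z{\left(N,U \right)} = - U$ ($Z{\left(N,U \right)} = - 2 U + U = - U$)
$\left(S + Z{\left(q{\left(5,0 \right)},1 \right)}\right)^{2} = \left(-18 - 1\right)^{2} = \left(-19\right)^{2} = 361$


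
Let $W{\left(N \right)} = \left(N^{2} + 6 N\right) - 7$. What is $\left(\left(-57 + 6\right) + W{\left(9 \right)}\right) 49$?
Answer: $3773$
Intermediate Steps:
$W{\left(N \right)} = -7 + N^{2} + 6 N$
$\left(\left(-57 + 6\right) + W{\left(9 \right)}\right) 49 = \left(\left(-57 + 6\right) + \left(-7 + 9^{2} + 6 \cdot 9\right)\right) 49 = \left(-51 + \left(-7 + 81 + 54\right)\right) 49 = \left(-51 + 128\right) 49 = 77 \cdot 49 = 3773$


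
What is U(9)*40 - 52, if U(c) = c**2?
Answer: 3188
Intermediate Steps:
U(9)*40 - 52 = 9**2*40 - 52 = 81*40 - 52 = 3240 - 52 = 3188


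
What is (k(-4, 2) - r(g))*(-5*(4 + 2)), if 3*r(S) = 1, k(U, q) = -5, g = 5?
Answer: 160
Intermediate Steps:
r(S) = 1/3 (r(S) = (1/3)*1 = 1/3)
(k(-4, 2) - r(g))*(-5*(4 + 2)) = (-5 - 1*1/3)*(-5*(4 + 2)) = (-5 - 1/3)*(-5*6) = -16/3*(-30) = 160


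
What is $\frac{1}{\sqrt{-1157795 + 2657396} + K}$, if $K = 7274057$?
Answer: $\frac{7274057}{52911903739648} - \frac{\sqrt{1499601}}{52911903739648} \approx 1.3745 \cdot 10^{-7}$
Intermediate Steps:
$\frac{1}{\sqrt{-1157795 + 2657396} + K} = \frac{1}{\sqrt{-1157795 + 2657396} + 7274057} = \frac{1}{\sqrt{1499601} + 7274057} = \frac{1}{7274057 + \sqrt{1499601}}$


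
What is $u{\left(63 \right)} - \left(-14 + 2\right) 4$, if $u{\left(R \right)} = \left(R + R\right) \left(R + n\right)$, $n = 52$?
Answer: $14538$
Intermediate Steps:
$u{\left(R \right)} = 2 R \left(52 + R\right)$ ($u{\left(R \right)} = \left(R + R\right) \left(R + 52\right) = 2 R \left(52 + R\right)$)
$u{\left(63 \right)} - \left(-14 + 2\right) 4 = 2 \cdot 63 \left(52 + 63\right) - \left(-14 + 2\right) 4 = 2 \cdot 63 \cdot 115 - \left(-12\right) 4 = 14490 - -48 = 14490 + 48 = 14538$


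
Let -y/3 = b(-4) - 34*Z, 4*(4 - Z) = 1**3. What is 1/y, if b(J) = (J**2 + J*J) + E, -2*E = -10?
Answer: 2/543 ≈ 0.0036832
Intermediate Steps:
E = 5 (E = -1/2*(-10) = 5)
Z = 15/4 (Z = 4 - 1/4*1**3 = 4 - 1/4*1 = 4 - 1/4 = 15/4 ≈ 3.7500)
b(J) = 5 + 2*J**2 (b(J) = (J**2 + J*J) + 5 = (J**2 + J**2) + 5 = 2*J**2 + 5 = 5 + 2*J**2)
y = 543/2 (y = -3*((5 + 2*(-4)**2) - 34*15/4) = -3*((5 + 2*16) - 255/2) = -3*((5 + 32) - 255/2) = -3*(37 - 255/2) = -3*(-181/2) = 543/2 ≈ 271.50)
1/y = 1/(543/2) = 2/543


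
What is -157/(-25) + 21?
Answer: 682/25 ≈ 27.280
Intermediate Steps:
-157/(-25) + 21 = -157*(-1/25) + 21 = 157/25 + 21 = 682/25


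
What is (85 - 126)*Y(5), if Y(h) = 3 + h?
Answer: -328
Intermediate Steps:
(85 - 126)*Y(5) = (85 - 126)*(3 + 5) = -41*8 = -328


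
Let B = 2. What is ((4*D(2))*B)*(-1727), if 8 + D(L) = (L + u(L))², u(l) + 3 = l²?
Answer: -13816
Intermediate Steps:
u(l) = -3 + l²
D(L) = -8 + (-3 + L + L²)² (D(L) = -8 + (L + (-3 + L²))² = -8 + (-3 + L + L²)²)
((4*D(2))*B)*(-1727) = ((4*(-8 + (-3 + 2 + 2²)²))*2)*(-1727) = ((4*(-8 + (-3 + 2 + 4)²))*2)*(-1727) = ((4*(-8 + 3²))*2)*(-1727) = ((4*(-8 + 9))*2)*(-1727) = ((4*1)*2)*(-1727) = (4*2)*(-1727) = 8*(-1727) = -13816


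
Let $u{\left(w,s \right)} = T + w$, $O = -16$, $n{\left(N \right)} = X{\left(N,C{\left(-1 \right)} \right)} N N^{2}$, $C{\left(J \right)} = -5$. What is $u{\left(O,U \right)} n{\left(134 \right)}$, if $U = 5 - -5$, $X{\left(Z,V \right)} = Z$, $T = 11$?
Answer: $-1612089680$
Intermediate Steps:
$n{\left(N \right)} = N^{4}$ ($n{\left(N \right)} = N N N^{2} = N^{2} N^{2} = N^{4}$)
$U = 10$ ($U = 5 + 5 = 10$)
$u{\left(w,s \right)} = 11 + w$
$u{\left(O,U \right)} n{\left(134 \right)} = \left(11 - 16\right) 134^{4} = \left(-5\right) 322417936 = -1612089680$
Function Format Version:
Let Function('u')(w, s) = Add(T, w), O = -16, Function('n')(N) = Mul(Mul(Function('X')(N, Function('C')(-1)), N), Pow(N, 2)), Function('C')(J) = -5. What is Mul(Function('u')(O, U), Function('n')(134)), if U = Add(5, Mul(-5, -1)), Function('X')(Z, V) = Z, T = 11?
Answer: -1612089680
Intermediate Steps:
Function('n')(N) = Pow(N, 4) (Function('n')(N) = Mul(Mul(N, N), Pow(N, 2)) = Mul(Pow(N, 2), Pow(N, 2)) = Pow(N, 4))
U = 10 (U = Add(5, 5) = 10)
Function('u')(w, s) = Add(11, w)
Mul(Function('u')(O, U), Function('n')(134)) = Mul(Add(11, -16), Pow(134, 4)) = Mul(-5, 322417936) = -1612089680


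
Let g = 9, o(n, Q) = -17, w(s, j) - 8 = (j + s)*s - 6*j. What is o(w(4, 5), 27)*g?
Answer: -153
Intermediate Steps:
w(s, j) = 8 - 6*j + s*(j + s) (w(s, j) = 8 + ((j + s)*s - 6*j) = 8 + (s*(j + s) - 6*j) = 8 + (-6*j + s*(j + s)) = 8 - 6*j + s*(j + s))
o(w(4, 5), 27)*g = -17*9 = -153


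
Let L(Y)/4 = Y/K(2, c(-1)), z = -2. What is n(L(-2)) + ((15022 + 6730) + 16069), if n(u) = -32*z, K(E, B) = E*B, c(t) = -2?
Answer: 37885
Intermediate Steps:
K(E, B) = B*E
L(Y) = -Y (L(Y) = 4*(Y/((-2*2))) = 4*(Y/(-4)) = 4*(Y*(-¼)) = 4*(-Y/4) = -Y)
n(u) = 64 (n(u) = -32*(-2) = 64)
n(L(-2)) + ((15022 + 6730) + 16069) = 64 + ((15022 + 6730) + 16069) = 64 + (21752 + 16069) = 64 + 37821 = 37885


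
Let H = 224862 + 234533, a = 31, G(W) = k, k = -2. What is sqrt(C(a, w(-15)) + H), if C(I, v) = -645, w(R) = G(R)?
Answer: 25*sqrt(734) ≈ 677.31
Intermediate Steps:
G(W) = -2
w(R) = -2
H = 459395
sqrt(C(a, w(-15)) + H) = sqrt(-645 + 459395) = sqrt(458750) = 25*sqrt(734)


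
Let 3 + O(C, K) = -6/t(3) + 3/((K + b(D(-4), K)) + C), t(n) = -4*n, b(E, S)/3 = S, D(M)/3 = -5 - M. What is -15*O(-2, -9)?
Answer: 735/19 ≈ 38.684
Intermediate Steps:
D(M) = -15 - 3*M (D(M) = 3*(-5 - M) = -15 - 3*M)
b(E, S) = 3*S
O(C, K) = -5/2 + 3/(C + 4*K) (O(C, K) = -3 + (-6/((-4*3)) + 3/((K + 3*K) + C)) = -3 + (-6/(-12) + 3/(4*K + C)) = -3 + (-6*(-1/12) + 3/(C + 4*K)) = -3 + (½ + 3/(C + 4*K)) = -5/2 + 3/(C + 4*K))
-15*O(-2, -9) = -15*(6 - 20*(-9) - 5*(-2))/(2*(-2 + 4*(-9))) = -15*(6 + 180 + 10)/(2*(-2 - 36)) = -15*196/(2*(-38)) = -15*(-1)*196/(2*38) = -15*(-49/19) = 735/19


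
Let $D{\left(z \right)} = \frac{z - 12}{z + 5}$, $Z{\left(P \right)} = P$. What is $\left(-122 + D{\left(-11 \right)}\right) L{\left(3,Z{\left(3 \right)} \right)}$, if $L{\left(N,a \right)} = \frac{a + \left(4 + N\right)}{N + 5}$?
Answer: $- \frac{3545}{24} \approx -147.71$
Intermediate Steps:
$L{\left(N,a \right)} = \frac{4 + N + a}{5 + N}$
$D{\left(z \right)} = \frac{-12 + z}{5 + z}$ ($D{\left(z \right)} = \frac{z - 12}{5 + z} = \frac{-12 + z}{5 + z}$)
$\left(-122 + D{\left(-11 \right)}\right) L{\left(3,Z{\left(3 \right)} \right)} = \left(-122 + \frac{-12 - 11}{5 - 11}\right) \frac{4 + 3 + 3}{5 + 3} = \left(-122 + \frac{1}{-6} \left(-23\right)\right) \frac{1}{8} \cdot 10 = \left(-122 - - \frac{23}{6}\right) \frac{1}{8} \cdot 10 = \left(-122 + \frac{23}{6}\right) \frac{5}{4} = \left(- \frac{709}{6}\right) \frac{5}{4} = - \frac{3545}{24}$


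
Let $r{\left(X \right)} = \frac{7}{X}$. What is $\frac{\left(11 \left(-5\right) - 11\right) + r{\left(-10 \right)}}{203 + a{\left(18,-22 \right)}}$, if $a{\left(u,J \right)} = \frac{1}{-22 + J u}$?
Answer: $- \frac{139403}{424265} \approx -0.32858$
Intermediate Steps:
$\frac{\left(11 \left(-5\right) - 11\right) + r{\left(-10 \right)}}{203 + a{\left(18,-22 \right)}} = \frac{\left(11 \left(-5\right) - 11\right) + \frac{7}{-10}}{203 + \frac{1}{-22 - 396}} = \frac{\left(-55 - 11\right) + 7 \left(- \frac{1}{10}\right)}{203 + \frac{1}{-22 - 396}} = \frac{-66 - \frac{7}{10}}{203 + \frac{1}{-418}} = - \frac{667}{10 \left(203 - \frac{1}{418}\right)} = - \frac{667}{10 \cdot \frac{84853}{418}} = \left(- \frac{667}{10}\right) \frac{418}{84853} = - \frac{139403}{424265}$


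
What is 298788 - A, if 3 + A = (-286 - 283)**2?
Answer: -24970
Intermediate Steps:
A = 323758 (A = -3 + (-286 - 283)**2 = -3 + (-569)**2 = -3 + 323761 = 323758)
298788 - A = 298788 - 1*323758 = 298788 - 323758 = -24970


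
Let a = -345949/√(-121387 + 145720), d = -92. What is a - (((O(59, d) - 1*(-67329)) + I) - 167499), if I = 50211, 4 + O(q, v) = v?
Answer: 50055 - 345949*√24333/24333 ≈ 47837.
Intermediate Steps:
O(q, v) = -4 + v
a = -345949*√24333/24333 ≈ -2217.8
a - (((O(59, d) - 1*(-67329)) + I) - 167499) = -345949*√24333/24333 - ((((-4 - 92) - 1*(-67329)) + 50211) - 167499) = -345949*√24333/24333 - (((-96 + 67329) + 50211) - 167499) = -345949*√24333/24333 - ((67233 + 50211) - 167499) = -345949*√24333/24333 - (117444 - 167499) = -345949*√24333/24333 - 1*(-50055) = -345949*√24333/24333 + 50055 = 50055 - 345949*√24333/24333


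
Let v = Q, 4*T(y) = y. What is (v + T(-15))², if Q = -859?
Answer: 11909401/16 ≈ 7.4434e+5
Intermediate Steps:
T(y) = y/4
v = -859
(v + T(-15))² = (-859 + (¼)*(-15))² = (-859 - 15/4)² = (-3451/4)² = 11909401/16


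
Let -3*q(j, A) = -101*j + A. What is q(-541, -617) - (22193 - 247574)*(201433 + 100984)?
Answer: 68159027869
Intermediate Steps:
q(j, A) = -A/3 + 101*j/3 (q(j, A) = -(-101*j + A)/3 = -(A - 101*j)/3 = -A/3 + 101*j/3)
q(-541, -617) - (22193 - 247574)*(201433 + 100984) = (-⅓*(-617) + (101/3)*(-541)) - (22193 - 247574)*(201433 + 100984) = (617/3 - 54641/3) - (-225381)*302417 = -18008 - 1*(-68159045877) = -18008 + 68159045877 = 68159027869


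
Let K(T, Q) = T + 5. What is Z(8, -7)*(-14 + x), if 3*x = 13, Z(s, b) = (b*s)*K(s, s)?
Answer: 21112/3 ≈ 7037.3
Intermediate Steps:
K(T, Q) = 5 + T
Z(s, b) = b*s*(5 + s) (Z(s, b) = (b*s)*(5 + s) = b*s*(5 + s))
x = 13/3 (x = (⅓)*13 = 13/3 ≈ 4.3333)
Z(8, -7)*(-14 + x) = (-7*8*(5 + 8))*(-14 + 13/3) = -7*8*13*(-29/3) = -728*(-29/3) = 21112/3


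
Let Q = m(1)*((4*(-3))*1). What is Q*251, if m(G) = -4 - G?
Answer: 15060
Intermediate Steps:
Q = 60 (Q = (-4 - 1*1)*((4*(-3))*1) = (-4 - 1)*(-12*1) = -5*(-12) = 60)
Q*251 = 60*251 = 15060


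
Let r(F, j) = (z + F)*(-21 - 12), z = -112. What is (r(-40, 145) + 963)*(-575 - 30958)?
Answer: -188535807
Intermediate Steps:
r(F, j) = 3696 - 33*F (r(F, j) = (-112 + F)*(-21 - 12) = (-112 + F)*(-33) = 3696 - 33*F)
(r(-40, 145) + 963)*(-575 - 30958) = ((3696 - 33*(-40)) + 963)*(-575 - 30958) = ((3696 + 1320) + 963)*(-31533) = (5016 + 963)*(-31533) = 5979*(-31533) = -188535807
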